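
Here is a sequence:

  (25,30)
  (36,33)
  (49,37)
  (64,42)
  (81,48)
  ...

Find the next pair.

For the first part, perfect squares: 5², 6², 7², …: 25, 36, 49, 64, 81 → 100.
Second part goes 30, 33, 37, 42, 48 → 55 (differences are 3, 4, 5, … (increasing by 1 each time)).
Putting it together: (100,55).

(100,55)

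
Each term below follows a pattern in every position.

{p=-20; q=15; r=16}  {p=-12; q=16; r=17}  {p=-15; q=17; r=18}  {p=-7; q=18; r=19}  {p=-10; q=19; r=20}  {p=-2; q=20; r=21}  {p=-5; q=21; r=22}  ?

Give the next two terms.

P: -20, -12, -15, -7, -10, -2, -5 → 3 → 0 (alternating steps +8, −3, +8, −3, …).
Q goes 15, 16, 17, 18, 19, 20, 21 → 22 → 23 (+1 each step).
R goes 16, 17, 18, 19, 20, 21, 22 → 23 → 24 (always 1 more than the q).
So the next two terms are {p=3; q=22; r=23} and {p=0; q=23; r=24}.

{p=3; q=22; r=23}, {p=0; q=23; r=24}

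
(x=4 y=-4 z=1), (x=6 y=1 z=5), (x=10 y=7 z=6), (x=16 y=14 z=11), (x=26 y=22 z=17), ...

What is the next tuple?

(x=42 y=31 z=28)

X goes 4, 6, 10, 16, 26 → 42 (each term is the sum of the two before it).
For the y, differences are 5, 6, 7, … (increasing by 1 each time): -4, 1, 7, 14, 22 → 31.
For the z, each term is the sum of the two before it: 1, 5, 6, 11, 17 → 28.
So the next tuple is (x=42 y=31 z=28).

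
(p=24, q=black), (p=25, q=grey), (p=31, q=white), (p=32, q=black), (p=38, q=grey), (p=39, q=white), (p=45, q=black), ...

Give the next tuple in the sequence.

(p=46, q=grey)

P — alternating steps +1, +6, +1, +6, …: 24, 25, 31, 32, 38, 39, 45 → 46.
For the q, repeats black → grey → white: black, grey, white, black, grey, white, black → grey.
Combining the parts gives (p=46, q=grey).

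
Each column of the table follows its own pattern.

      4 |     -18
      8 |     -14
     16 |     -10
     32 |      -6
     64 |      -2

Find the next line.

First component: 4, 8, 16, 32, 64 → 128 (×2 each step).
Second component — +4 each step: -18, -14, -10, -6, -2 → 2.
Combining the parts gives 128  2.

128  2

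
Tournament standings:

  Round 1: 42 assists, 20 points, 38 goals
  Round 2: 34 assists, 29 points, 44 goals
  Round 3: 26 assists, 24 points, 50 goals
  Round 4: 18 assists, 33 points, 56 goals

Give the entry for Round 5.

For the assists, −8 each step: 42, 34, 26, 18 → 10.
Points goes 20, 29, 24, 33 → 28 (alternating steps +9, −5, +9, −5, …).
Goals: +6 each step; 38, 44, 50, 56 → 62.
Putting it together: 10 assists, 28 points, 62 goals.

10 assists, 28 points, 62 goals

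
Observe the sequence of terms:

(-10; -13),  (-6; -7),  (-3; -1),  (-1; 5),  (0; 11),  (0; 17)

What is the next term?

First part — differences are 4, 3, 2, … (decreasing by 1 each time): -10, -6, -3, -1, 0, 0 → -1.
For the second part, +6 each step: -13, -7, -1, 5, 11, 17 → 23.
So the next term is (-1; 23).

(-1; 23)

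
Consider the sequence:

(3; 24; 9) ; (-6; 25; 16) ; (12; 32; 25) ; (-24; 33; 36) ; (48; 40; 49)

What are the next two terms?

First part: ×(-2) each step; 3, -6, 12, -24, 48 → -96 → 192.
For the second part, alternating steps +1, +7, +1, +7, …: 24, 25, 32, 33, 40 → 41 → 48.
Third part goes 9, 16, 25, 36, 49 → 64 → 81 (perfect squares: 3², 4², 5², …).
Putting the parts together: (-96; 41; 64) and then (192; 48; 81).

(-96; 41; 64), (192; 48; 81)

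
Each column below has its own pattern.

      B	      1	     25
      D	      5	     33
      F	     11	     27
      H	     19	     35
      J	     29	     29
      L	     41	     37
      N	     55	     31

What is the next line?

P  71  39

Letter: B, D, F, H, J, L, N → P (letters move forward 2 places in the alphabet).
Second component: 1, 5, 11, 19, 29, 41, 55 → 71 (differences are 4, 6, 8, … (increasing by 2 each time)).
Third component goes 25, 33, 27, 35, 29, 37, 31 → 39 (alternating steps +8, −6, +8, −6, …).
Putting it together: P  71  39.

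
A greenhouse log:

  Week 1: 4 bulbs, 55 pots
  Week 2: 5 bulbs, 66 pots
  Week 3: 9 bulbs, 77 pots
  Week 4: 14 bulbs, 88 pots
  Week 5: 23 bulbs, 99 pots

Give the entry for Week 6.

37 bulbs, 110 pots

Bulbs — each term is the sum of the two before it: 4, 5, 9, 14, 23 → 37.
Pots — +11 each step: 55, 66, 77, 88, 99 → 110.
Combining the parts gives 37 bulbs, 110 pots.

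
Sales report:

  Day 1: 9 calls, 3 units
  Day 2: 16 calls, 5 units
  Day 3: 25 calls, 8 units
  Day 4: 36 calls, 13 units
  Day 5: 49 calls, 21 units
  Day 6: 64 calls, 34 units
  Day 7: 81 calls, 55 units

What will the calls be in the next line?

100

Calls: perfect squares: 3², 4², 5², …, so 9, 16, 25, 36, 49, 64, 81 → 100.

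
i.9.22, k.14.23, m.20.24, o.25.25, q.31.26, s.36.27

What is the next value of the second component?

42

Second component: alternating steps +5, +6, +5, +6, …, so 9, 14, 20, 25, 31, 36 → 42.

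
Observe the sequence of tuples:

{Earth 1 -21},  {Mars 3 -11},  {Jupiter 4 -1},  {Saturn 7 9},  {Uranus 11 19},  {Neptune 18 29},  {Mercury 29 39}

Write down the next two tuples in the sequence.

{Venus 47 49}, {Earth 76 59}

Planet: Earth, Mars, Jupiter, Saturn, Uranus, Neptune, Mercury → Venus → Earth (runs through the planets Mercury→Neptune).
Second coordinate: each term is the sum of the two before it, so 1, 3, 4, 7, 11, 18, 29 → 47 → 76.
For the third coordinate, +10 each step: -21, -11, -1, 9, 19, 29, 39 → 49 → 59.
Putting the parts together: {Venus 47 49} and then {Earth 76 59}.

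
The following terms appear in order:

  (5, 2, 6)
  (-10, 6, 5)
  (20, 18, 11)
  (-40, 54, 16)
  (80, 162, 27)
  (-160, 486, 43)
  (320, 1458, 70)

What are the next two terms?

First part: ×(-2) each step; 5, -10, 20, -40, 80, -160, 320 → -640 → 1280.
Second part: ×3 each step; 2, 6, 18, 54, 162, 486, 1458 → 4374 → 13122.
Third part: 6, 5, 11, 16, 27, 43, 70 → 113 → 183 (each term is the sum of the two before it).
So the next two terms are (-640, 4374, 113) and (1280, 13122, 183).

(-640, 4374, 113), (1280, 13122, 183)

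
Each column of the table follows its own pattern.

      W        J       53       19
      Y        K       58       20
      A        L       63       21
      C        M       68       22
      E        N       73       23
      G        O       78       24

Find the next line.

First letter: letters move forward 2 places in the alphabet, wrapping Z→A; W, Y, A, C, E, G → I.
Second letter goes J, K, L, M, N, O → P (letters move forward 1 place in the alphabet).
Third component goes 53, 58, 63, 68, 73, 78 → 83 (+5 each step).
Fourth component goes 19, 20, 21, 22, 23, 24 → 25 (+1 each step).
So the next line is I  P  83  25.

I  P  83  25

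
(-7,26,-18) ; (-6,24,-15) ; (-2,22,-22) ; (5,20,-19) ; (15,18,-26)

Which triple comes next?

(28,16,-23)

First part: differences are 1, 4, 7, … (increasing by 3 each time); -7, -6, -2, 5, 15 → 28.
Second part — −2 each step: 26, 24, 22, 20, 18 → 16.
Third part: alternating steps +3, −7, +3, −7, …, so -18, -15, -22, -19, -26 → -23.
Putting it together: (28,16,-23).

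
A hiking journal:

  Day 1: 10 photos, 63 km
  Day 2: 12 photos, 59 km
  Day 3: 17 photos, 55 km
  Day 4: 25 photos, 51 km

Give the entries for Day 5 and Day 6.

Photos goes 10, 12, 17, 25 → 36 → 50 (differences are 2, 5, 8, … (increasing by 3 each time)).
Km: −4 each step, so 63, 59, 55, 51 → 47 → 43.
Putting the parts together: 36 photos, 47 km and then 50 photos, 43 km.

36 photos, 47 km; 50 photos, 43 km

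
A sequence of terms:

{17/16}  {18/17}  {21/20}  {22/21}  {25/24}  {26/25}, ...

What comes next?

{29/28}

First value — alternating steps +1, +3, +1, +3, …: 17, 18, 21, 22, 25, 26 → 29.
Second value: always 1 less than the first value, so 16, 17, 20, 21, 24, 25 → 28.
So the next term is {29/28}.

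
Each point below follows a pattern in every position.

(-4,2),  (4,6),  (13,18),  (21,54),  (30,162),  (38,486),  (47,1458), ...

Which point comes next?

(55,4374)

First part: alternating steps +8, +9, +8, +9, …, so -4, 4, 13, 21, 30, 38, 47 → 55.
Second part — ×3 each step: 2, 6, 18, 54, 162, 486, 1458 → 4374.
So the next point is (55,4374).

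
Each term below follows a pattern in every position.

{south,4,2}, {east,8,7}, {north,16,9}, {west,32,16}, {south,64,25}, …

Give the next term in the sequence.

Direction goes south, east, north, west, south → east (repeats south → east → north → west).
Second component goes 4, 8, 16, 32, 64 → 128 (×2 each step).
Third component goes 2, 7, 9, 16, 25 → 41 (each term is the sum of the two before it).
So the next term is {east,128,41}.

{east,128,41}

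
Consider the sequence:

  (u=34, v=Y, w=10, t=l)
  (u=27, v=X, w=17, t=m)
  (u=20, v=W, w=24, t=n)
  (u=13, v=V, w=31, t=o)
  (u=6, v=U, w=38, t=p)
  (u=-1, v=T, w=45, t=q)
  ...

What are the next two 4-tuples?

U: 34, 27, 20, 13, 6, -1 → -8 → -15 (−7 each step).
V — letters move back 1 place in the alphabet: Y, X, W, V, U, T → S → R.
W: together with the u always sums to 44; 10, 17, 24, 31, 38, 45 → 52 → 59.
T goes l, m, n, o, p, q → r → s (letters move forward 1 place in the alphabet).
Putting the parts together: (u=-8, v=S, w=52, t=r) and then (u=-15, v=R, w=59, t=s).

(u=-8, v=S, w=52, t=r), (u=-15, v=R, w=59, t=s)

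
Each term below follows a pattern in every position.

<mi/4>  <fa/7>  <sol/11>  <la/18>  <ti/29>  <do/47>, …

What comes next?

For the note, runs through the solfège scale do→ti: mi, fa, sol, la, ti, do → re.
Second coordinate: each term is the sum of the two before it; 4, 7, 11, 18, 29, 47 → 76.
Combining the parts gives <re/76>.

<re/76>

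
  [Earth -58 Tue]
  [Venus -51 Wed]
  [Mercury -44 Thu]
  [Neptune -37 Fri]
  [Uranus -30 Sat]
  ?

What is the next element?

Planet: Earth, Venus, Mercury, Neptune, Uranus → Saturn (runs backward through the planets Mercury→Neptune).
Second value: +7 each step, so -58, -51, -44, -37, -30 → -23.
Day: runs through the weekdays Mon→Sun; Tue, Wed, Thu, Fri, Sat → Sun.
Combining the parts gives [Saturn -23 Sun].

[Saturn -23 Sun]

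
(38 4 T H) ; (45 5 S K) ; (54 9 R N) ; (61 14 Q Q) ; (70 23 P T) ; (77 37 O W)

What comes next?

(86 60 N Z)

First component goes 38, 45, 54, 61, 70, 77 → 86 (alternating steps +7, +9, +7, +9, …).
Second component: 4, 5, 9, 14, 23, 37 → 60 (each term is the sum of the two before it).
First letter: T, S, R, Q, P, O → N (letters move back 1 place in the alphabet).
Second letter — letters move forward 3 places in the alphabet: H, K, N, Q, T, W → Z.
Combining the parts gives (86 60 N Z).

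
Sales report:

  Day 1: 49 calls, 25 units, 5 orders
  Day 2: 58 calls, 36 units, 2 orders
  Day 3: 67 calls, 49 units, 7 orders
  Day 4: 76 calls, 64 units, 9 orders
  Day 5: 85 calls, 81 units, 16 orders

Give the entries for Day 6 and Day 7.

94 calls, 100 units, 25 orders; 103 calls, 121 units, 41 orders

Calls: 49, 58, 67, 76, 85 → 94 → 103 (+9 each step).
Units: perfect squares: 5², 6², 7², …, so 25, 36, 49, 64, 81 → 100 → 121.
Orders — each term is the sum of the two before it: 5, 2, 7, 9, 16 → 25 → 41.
So the next two records are 94 calls, 100 units, 25 orders and 103 calls, 121 units, 41 orders.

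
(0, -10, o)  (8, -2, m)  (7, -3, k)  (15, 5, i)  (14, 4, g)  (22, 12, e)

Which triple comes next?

(21, 11, c)

First coordinate: alternating steps +8, −1, +8, −1, …, so 0, 8, 7, 15, 14, 22 → 21.
Second coordinate goes -10, -2, -3, 5, 4, 12 → 11 (always 10 less than the first coordinate).
Letter: o, m, k, i, g, e → c (letters move back 2 places in the alphabet).
So the next triple is (21, 11, c).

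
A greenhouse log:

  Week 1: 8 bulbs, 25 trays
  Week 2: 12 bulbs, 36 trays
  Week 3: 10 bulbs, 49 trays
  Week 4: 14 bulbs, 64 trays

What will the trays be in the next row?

Bulbs: alternating steps +4, −2, +4, −2, …; 8, 12, 10, 14 → 12.
Trays goes 25, 36, 49, 64 → 81 (perfect squares: 5², 6², 7², …).

81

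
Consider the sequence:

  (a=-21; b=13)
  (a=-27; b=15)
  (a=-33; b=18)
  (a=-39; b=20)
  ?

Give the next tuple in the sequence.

(a=-45; b=23)

A goes -21, -27, -33, -39 → -45 (−6 each step).
B goes 13, 15, 18, 20 → 23 (alternating steps +2, +3, +2, +3, …).
Combining the parts gives (a=-45; b=23).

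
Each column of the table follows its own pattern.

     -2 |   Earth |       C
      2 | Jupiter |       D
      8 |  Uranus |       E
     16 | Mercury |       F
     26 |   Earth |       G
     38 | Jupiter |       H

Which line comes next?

52  Uranus  I

First component: -2, 2, 8, 16, 26, 38 → 52 (differences are 4, 6, 8, … (increasing by 2 each time)).
Planet — repeats Earth → Jupiter → Uranus → Mercury: Earth, Jupiter, Uranus, Mercury, Earth, Jupiter → Uranus.
Letter: letters move forward 1 place in the alphabet, so C, D, E, F, G, H → I.
Putting it together: 52  Uranus  I.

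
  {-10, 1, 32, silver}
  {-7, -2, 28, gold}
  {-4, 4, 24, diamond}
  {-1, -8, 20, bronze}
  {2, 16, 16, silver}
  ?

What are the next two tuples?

{5, -32, 12, gold}, {8, 64, 8, diamond}

First value: +3 each step; -10, -7, -4, -1, 2 → 5 → 8.
Second value: 1, -2, 4, -8, 16 → -32 → 64 (×(-2) each step).
Third value: −4 each step; 32, 28, 24, 20, 16 → 12 → 8.
Rank goes silver, gold, diamond, bronze, silver → gold → diamond (repeats silver → gold → diamond → bronze).
Putting the parts together: {5, -32, 12, gold} and then {8, 64, 8, diamond}.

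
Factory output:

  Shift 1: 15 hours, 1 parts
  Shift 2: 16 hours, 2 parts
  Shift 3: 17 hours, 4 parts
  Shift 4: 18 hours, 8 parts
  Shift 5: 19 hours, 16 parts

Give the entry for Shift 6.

20 hours, 32 parts

Hours: +1 each step, so 15, 16, 17, 18, 19 → 20.
Parts: ×2 each step, so 1, 2, 4, 8, 16 → 32.
So the next record is 20 hours, 32 parts.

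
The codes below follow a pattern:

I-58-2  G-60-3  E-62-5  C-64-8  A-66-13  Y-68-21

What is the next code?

For the letter, letters move back 2 places in the alphabet, wrapping A→Z: I, G, E, C, A, Y → W.
Second component: +2 each step, so 58, 60, 62, 64, 66, 68 → 70.
Third component: 2, 3, 5, 8, 13, 21 → 34 (each term is the sum of the two before it).
Combining the parts gives W-70-34.

W-70-34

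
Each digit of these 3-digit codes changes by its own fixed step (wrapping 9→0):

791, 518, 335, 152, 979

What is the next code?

For the first digit, −2 each step, mod 10: 7, 5, 3, 1, 9 → 7.
Second digit: +2 each step, mod 10; 9, 1, 3, 5, 7 → 9.
Third digit: −3 each step, mod 10, so 1, 8, 5, 2, 9 → 6.
Putting it together: 796.

796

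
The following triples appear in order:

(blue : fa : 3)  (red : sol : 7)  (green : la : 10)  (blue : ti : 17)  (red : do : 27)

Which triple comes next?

(green : re : 44)

For the colour, repeats blue → red → green: blue, red, green, blue, red → green.
Note goes fa, sol, la, ti, do → re (runs through the solfège scale do→ti).
Third part: each term is the sum of the two before it; 3, 7, 10, 17, 27 → 44.
Putting it together: (green : re : 44).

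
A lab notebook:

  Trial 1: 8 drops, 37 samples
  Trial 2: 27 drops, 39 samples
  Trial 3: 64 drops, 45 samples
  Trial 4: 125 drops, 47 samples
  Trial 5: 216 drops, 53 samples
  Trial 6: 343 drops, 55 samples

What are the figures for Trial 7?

512 drops, 61 samples

For the drops, perfect cubes: 2³, 3³, 4³, …: 8, 27, 64, 125, 216, 343 → 512.
For the samples, alternating steps +2, +6, +2, +6, …: 37, 39, 45, 47, 53, 55 → 61.
So the next record is 512 drops, 61 samples.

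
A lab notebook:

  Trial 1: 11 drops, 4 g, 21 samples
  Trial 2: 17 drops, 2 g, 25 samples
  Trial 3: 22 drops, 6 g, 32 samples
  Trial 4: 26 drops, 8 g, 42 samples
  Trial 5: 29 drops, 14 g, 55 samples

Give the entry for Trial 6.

Drops: differences are 6, 5, 4, … (decreasing by 1 each time), so 11, 17, 22, 26, 29 → 31.
G — each term is the sum of the two before it: 4, 2, 6, 8, 14 → 22.
Samples: differences are 4, 7, 10, … (increasing by 3 each time), so 21, 25, 32, 42, 55 → 71.
So the next record is 31 drops, 22 g, 71 samples.

31 drops, 22 g, 71 samples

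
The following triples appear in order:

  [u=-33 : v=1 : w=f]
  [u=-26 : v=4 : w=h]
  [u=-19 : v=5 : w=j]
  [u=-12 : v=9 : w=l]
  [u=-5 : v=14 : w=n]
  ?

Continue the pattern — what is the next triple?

U: -33, -26, -19, -12, -5 → 2 (+7 each step).
For the v, each term is the sum of the two before it: 1, 4, 5, 9, 14 → 23.
For the w, letters move forward 2 places in the alphabet: f, h, j, l, n → p.
So the next triple is [u=2 : v=23 : w=p].

[u=2 : v=23 : w=p]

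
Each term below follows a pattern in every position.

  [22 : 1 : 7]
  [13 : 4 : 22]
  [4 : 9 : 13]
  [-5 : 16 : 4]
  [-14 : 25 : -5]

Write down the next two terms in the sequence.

First entry: 22, 13, 4, -5, -14 → -23 → -32 (−9 each step).
Second entry: perfect squares: 1², 2², 3², …; 1, 4, 9, 16, 25 → 36 → 49.
Third entry: always the previous value of the first entry; 7, 22, 13, 4, -5 → -14 → -23.
Putting the parts together: [-23 : 36 : -14] and then [-32 : 49 : -23].

[-23 : 36 : -14], [-32 : 49 : -23]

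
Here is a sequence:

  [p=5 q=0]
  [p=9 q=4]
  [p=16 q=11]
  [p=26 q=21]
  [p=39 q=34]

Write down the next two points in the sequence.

P goes 5, 9, 16, 26, 39 → 55 → 74 (differences are 4, 7, 10, … (increasing by 3 each time)).
Q goes 0, 4, 11, 21, 34 → 50 → 69 (always 5 less than the p).
So the next two points are [p=55 q=50] and [p=74 q=69].

[p=55 q=50], [p=74 q=69]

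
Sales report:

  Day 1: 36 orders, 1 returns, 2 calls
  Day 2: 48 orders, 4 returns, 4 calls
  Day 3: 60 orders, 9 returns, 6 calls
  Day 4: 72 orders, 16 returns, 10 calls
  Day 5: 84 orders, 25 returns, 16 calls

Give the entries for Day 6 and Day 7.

96 orders, 36 returns, 26 calls; 108 orders, 49 returns, 42 calls

Orders: +12 each step, so 36, 48, 60, 72, 84 → 96 → 108.
Returns — perfect squares: 1², 2², 3², …: 1, 4, 9, 16, 25 → 36 → 49.
Calls: 2, 4, 6, 10, 16 → 26 → 42 (each term is the sum of the two before it).
So the next two lines are 96 orders, 36 returns, 26 calls and 108 orders, 49 returns, 42 calls.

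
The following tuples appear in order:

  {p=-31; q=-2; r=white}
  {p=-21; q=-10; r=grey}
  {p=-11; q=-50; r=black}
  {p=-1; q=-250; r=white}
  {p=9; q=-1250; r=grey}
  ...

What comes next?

P — +10 each step: -31, -21, -11, -1, 9 → 19.
Q: ×5 each step, so -2, -10, -50, -250, -1250 → -6250.
R: repeats white → grey → black, so white, grey, black, white, grey → black.
So the next tuple is {p=19; q=-6250; r=black}.

{p=19; q=-6250; r=black}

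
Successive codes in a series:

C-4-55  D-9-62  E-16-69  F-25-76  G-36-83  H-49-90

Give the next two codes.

I-64-97 then J-81-104

For the letter, letters move forward 1 place in the alphabet: C, D, E, F, G, H → I → J.
For the second component, perfect squares: 2², 3², 4², …: 4, 9, 16, 25, 36, 49 → 64 → 81.
Third component: +7 each step; 55, 62, 69, 76, 83, 90 → 97 → 104.
Putting the parts together: I-64-97 and then J-81-104.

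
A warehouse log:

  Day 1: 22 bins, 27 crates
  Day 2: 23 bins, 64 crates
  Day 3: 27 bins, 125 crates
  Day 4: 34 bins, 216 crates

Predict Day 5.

Bins — differences are 1, 4, 7, … (increasing by 3 each time): 22, 23, 27, 34 → 44.
Crates: 27, 64, 125, 216 → 343 (perfect cubes: 3³, 4³, 5³, …).
So the next row is 44 bins, 343 crates.

44 bins, 343 crates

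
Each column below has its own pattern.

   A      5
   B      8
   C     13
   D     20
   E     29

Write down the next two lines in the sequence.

Letter: A, B, C, D, E → F → G (letters move forward 1 place in the alphabet).
Second component — differences are 3, 5, 7, … (increasing by 2 each time): 5, 8, 13, 20, 29 → 40 → 53.
Putting the parts together: F  40 and then G  53.

F  40; G  53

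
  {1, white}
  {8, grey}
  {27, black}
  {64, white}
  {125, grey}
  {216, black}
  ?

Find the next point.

{343, white}

First coordinate — perfect cubes: 1³, 2³, 3³, …: 1, 8, 27, 64, 125, 216 → 343.
Shade — repeats white → grey → black: white, grey, black, white, grey, black → white.
Combining the parts gives {343, white}.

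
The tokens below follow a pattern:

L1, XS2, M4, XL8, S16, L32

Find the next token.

XS64

Size: repeats L → XS → M → XL → S, so L, XS, M, XL, S, L → XS.
Second component: 1, 2, 4, 8, 16, 32 → 64 (×2 each step).
Combining the parts gives XS64.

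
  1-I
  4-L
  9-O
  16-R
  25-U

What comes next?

36-X

First component goes 1, 4, 9, 16, 25 → 36 (perfect squares: 1², 2², 3², …).
Letter: I, L, O, R, U → X (letters move forward 3 places in the alphabet).
Combining the parts gives 36-X.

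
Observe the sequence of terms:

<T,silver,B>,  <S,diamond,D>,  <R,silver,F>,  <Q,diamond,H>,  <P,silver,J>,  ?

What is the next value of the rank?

Rank — alternates silver ↔ diamond: silver, diamond, silver, diamond, silver → diamond.

diamond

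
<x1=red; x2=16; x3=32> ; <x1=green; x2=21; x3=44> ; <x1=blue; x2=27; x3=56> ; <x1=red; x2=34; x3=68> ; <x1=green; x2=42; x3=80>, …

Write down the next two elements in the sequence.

<x1=blue; x2=51; x3=92>, <x1=red; x2=61; x3=104>

X1: repeats red → green → blue; red, green, blue, red, green → blue → red.
X2: differences are 5, 6, 7, … (increasing by 1 each time), so 16, 21, 27, 34, 42 → 51 → 61.
X3 goes 32, 44, 56, 68, 80 → 92 → 104 (+12 each step).
Putting the parts together: <x1=blue; x2=51; x3=92> and then <x1=red; x2=61; x3=104>.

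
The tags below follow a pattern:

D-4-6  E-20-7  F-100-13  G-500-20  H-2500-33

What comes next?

Letter: letters move forward 1 place in the alphabet, so D, E, F, G, H → I.
Second component — ×5 each step: 4, 20, 100, 500, 2500 → 12500.
For the third component, each term is the sum of the two before it: 6, 7, 13, 20, 33 → 53.
Putting it together: I-12500-53.

I-12500-53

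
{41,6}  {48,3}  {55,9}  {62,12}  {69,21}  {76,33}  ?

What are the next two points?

First value: 41, 48, 55, 62, 69, 76 → 83 → 90 (+7 each step).
For the second value, each term is the sum of the two before it: 6, 3, 9, 12, 21, 33 → 54 → 87.
Putting the parts together: {83,54} and then {90,87}.

{83,54}, {90,87}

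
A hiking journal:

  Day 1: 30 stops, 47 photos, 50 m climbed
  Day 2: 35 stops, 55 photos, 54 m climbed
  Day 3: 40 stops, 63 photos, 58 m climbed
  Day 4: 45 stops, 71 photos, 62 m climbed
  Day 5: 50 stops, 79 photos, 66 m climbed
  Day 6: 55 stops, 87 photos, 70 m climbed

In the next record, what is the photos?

95

Photos — +8 each step: 47, 55, 63, 71, 79, 87 → 95.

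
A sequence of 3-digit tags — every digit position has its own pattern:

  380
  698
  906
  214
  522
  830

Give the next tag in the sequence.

First digit goes 3, 6, 9, 2, 5, 8 → 1 (+3 each step, mod 10).
Second digit: 8, 9, 0, 1, 2, 3 → 4 (+1 each step, mod 10).
For the third digit, −2 each step, mod 10: 0, 8, 6, 4, 2, 0 → 8.
So the next tag is 148.

148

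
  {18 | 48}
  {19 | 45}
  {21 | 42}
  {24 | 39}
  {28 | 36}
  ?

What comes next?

{33 | 33}

For the first entry, differences are 1, 2, 3, … (increasing by 1 each time): 18, 19, 21, 24, 28 → 33.
Second entry goes 48, 45, 42, 39, 36 → 33 (−3 each step).
So the next tuple is {33 | 33}.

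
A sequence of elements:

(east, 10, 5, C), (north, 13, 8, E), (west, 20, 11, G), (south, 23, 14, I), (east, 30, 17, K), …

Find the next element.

(north, 33, 20, M)

Direction goes east, north, west, south, east → north (repeats east → north → west → south).
For the second coordinate, alternating steps +3, +7, +3, +7, …: 10, 13, 20, 23, 30 → 33.
Third coordinate: +3 each step; 5, 8, 11, 14, 17 → 20.
Letter: letters move forward 2 places in the alphabet, so C, E, G, I, K → M.
Putting it together: (north, 33, 20, M).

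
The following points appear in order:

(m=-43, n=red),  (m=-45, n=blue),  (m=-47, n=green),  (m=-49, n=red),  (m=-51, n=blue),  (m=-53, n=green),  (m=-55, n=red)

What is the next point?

(m=-57, n=blue)

For the m, −2 each step: -43, -45, -47, -49, -51, -53, -55 → -57.
N: repeats red → blue → green, so red, blue, green, red, blue, green, red → blue.
Combining the parts gives (m=-57, n=blue).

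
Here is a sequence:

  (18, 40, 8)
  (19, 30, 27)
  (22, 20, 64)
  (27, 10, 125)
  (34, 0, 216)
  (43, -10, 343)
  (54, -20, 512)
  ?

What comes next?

First part goes 18, 19, 22, 27, 34, 43, 54 → 67 (differences are 1, 3, 5, … (increasing by 2 each time)).
For the second part, −10 each step: 40, 30, 20, 10, 0, -10, -20 → -30.
Third part: perfect cubes: 2³, 3³, 4³, …; 8, 27, 64, 125, 216, 343, 512 → 729.
Putting it together: (67, -30, 729).

(67, -30, 729)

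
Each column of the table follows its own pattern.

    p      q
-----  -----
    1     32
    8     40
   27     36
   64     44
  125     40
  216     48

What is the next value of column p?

Column p: 1, 8, 27, 64, 125, 216 → 343 (perfect cubes: 1³, 2³, 3³, …).

343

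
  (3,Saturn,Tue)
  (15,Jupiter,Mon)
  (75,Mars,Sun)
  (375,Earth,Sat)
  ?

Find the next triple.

First component: ×5 each step, so 3, 15, 75, 375 → 1875.
Planet — runs backward through the planets Mercury→Neptune: Saturn, Jupiter, Mars, Earth → Venus.
Day: runs backward through the weekdays Mon→Sun, so Tue, Mon, Sun, Sat → Fri.
So the next triple is (1875,Venus,Fri).

(1875,Venus,Fri)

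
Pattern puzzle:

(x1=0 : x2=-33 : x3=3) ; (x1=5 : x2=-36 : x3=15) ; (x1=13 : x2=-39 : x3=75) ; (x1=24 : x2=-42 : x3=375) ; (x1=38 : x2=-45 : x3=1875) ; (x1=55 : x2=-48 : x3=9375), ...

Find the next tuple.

(x1=75 : x2=-51 : x3=46875)

X1: differences are 5, 8, 11, … (increasing by 3 each time), so 0, 5, 13, 24, 38, 55 → 75.
X2: -33, -36, -39, -42, -45, -48 → -51 (−3 each step).
X3 goes 3, 15, 75, 375, 1875, 9375 → 46875 (×5 each step).
So the next tuple is (x1=75 : x2=-51 : x3=46875).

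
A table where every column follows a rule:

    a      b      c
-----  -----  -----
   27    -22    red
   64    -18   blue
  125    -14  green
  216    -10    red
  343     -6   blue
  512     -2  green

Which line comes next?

729  2  red

Column a goes 27, 64, 125, 216, 343, 512 → 729 (perfect cubes: 3³, 4³, 5³, …).
For the column b, +4 each step: -22, -18, -14, -10, -6, -2 → 2.
For the column c, repeats red → blue → green: red, blue, green, red, blue, green → red.
So the next line is 729  2  red.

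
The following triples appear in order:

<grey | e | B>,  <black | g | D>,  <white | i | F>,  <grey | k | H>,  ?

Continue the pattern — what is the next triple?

<black | m | J>

For the shade, repeats grey → black → white: grey, black, white, grey → black.
First letter — letters move forward 2 places in the alphabet: e, g, i, k → m.
Second letter: B, D, F, H → J (letters move forward 2 places in the alphabet).
So the next triple is <black | m | J>.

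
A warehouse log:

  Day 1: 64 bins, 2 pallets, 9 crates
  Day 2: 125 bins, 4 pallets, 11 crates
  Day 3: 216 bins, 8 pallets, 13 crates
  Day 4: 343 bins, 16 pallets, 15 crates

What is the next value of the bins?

512

Bins goes 64, 125, 216, 343 → 512 (perfect cubes: 4³, 5³, 6³, …).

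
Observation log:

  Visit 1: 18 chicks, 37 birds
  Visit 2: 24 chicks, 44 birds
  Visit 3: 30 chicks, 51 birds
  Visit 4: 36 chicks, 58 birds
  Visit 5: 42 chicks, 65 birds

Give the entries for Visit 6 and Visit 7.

48 chicks, 72 birds; 54 chicks, 79 birds

For the chicks, +6 each step: 18, 24, 30, 36, 42 → 48 → 54.
Birds: +7 each step, so 37, 44, 51, 58, 65 → 72 → 79.
Putting the parts together: 48 chicks, 72 birds and then 54 chicks, 79 birds.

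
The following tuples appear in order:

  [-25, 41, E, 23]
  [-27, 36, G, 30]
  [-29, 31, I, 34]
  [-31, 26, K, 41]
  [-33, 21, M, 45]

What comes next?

First component: −2 each step; -25, -27, -29, -31, -33 → -35.
Second component goes 41, 36, 31, 26, 21 → 16 (−5 each step).
Letter goes E, G, I, K, M → O (letters move forward 2 places in the alphabet).
Fourth component goes 23, 30, 34, 41, 45 → 52 (alternating steps +7, +4, +7, +4, …).
Combining the parts gives [-35, 16, O, 52].

[-35, 16, O, 52]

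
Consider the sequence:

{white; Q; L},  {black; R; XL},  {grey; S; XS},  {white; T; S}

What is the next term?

{black; U; M}

Shade: repeats white → black → grey; white, black, grey, white → black.
Letter goes Q, R, S, T → U (letters move forward 1 place in the alphabet).
Size: runs through clothing sizes XS→XL, so L, XL, XS, S → M.
Putting it together: {black; U; M}.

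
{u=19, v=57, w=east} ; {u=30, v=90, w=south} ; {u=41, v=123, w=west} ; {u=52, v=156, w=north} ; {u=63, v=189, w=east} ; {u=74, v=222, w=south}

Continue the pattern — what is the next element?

{u=85, v=255, w=west}

U: +11 each step, so 19, 30, 41, 52, 63, 74 → 85.
For the v, always 3 × the u: 57, 90, 123, 156, 189, 222 → 255.
For the w, repeats east → south → west → north: east, south, west, north, east, south → west.
Putting it together: {u=85, v=255, w=west}.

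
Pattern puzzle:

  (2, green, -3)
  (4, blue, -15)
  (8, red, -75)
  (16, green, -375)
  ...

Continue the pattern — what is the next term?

First value: 2, 4, 8, 16 → 32 (×2 each step).
Colour — repeats green → blue → red: green, blue, red, green → blue.
For the third value, ×5 each step: -3, -15, -75, -375 → -1875.
Combining the parts gives (32, blue, -1875).

(32, blue, -1875)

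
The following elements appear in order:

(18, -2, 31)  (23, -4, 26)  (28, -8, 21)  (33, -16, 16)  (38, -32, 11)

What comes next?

(43, -64, 6)

First component — +5 each step: 18, 23, 28, 33, 38 → 43.
Second component — ×2 each step: -2, -4, -8, -16, -32 → -64.
Third component: together with the first component always sums to 49, so 31, 26, 21, 16, 11 → 6.
So the next element is (43, -64, 6).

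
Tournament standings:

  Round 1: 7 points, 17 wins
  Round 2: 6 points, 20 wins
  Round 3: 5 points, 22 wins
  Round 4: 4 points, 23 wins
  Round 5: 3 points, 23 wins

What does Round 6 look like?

Points: 7, 6, 5, 4, 3 → 2 (−1 each step).
Wins — differences are 3, 2, 1, … (decreasing by 1 each time): 17, 20, 22, 23, 23 → 22.
So the next record is 2 points, 22 wins.

2 points, 22 wins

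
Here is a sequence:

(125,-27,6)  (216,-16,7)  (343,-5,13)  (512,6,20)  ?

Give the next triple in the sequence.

For the first part, perfect cubes: 5³, 6³, 7³, …: 125, 216, 343, 512 → 729.
Second part: +11 each step; -27, -16, -5, 6 → 17.
Third part — each term is the sum of the two before it: 6, 7, 13, 20 → 33.
So the next triple is (729,17,33).

(729,17,33)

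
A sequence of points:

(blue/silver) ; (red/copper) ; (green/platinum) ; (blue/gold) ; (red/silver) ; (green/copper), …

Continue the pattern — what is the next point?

(blue/platinum)

Colour: repeats blue → red → green, so blue, red, green, blue, red, green → blue.
Metal — repeats silver → copper → platinum → gold: silver, copper, platinum, gold, silver, copper → platinum.
Combining the parts gives (blue/platinum).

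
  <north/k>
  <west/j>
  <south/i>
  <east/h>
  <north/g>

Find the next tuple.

<west/f>

Direction: repeats north → west → south → east, so north, west, south, east, north → west.
Letter: k, j, i, h, g → f (letters move back 1 place in the alphabet).
Putting it together: <west/f>.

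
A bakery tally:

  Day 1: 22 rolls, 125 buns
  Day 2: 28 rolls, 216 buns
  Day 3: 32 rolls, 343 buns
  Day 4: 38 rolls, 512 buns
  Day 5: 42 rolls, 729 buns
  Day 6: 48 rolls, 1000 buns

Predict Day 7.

Rolls: 22, 28, 32, 38, 42, 48 → 52 (alternating steps +6, +4, +6, +4, …).
Buns: perfect cubes: 5³, 6³, 7³, …, so 125, 216, 343, 512, 729, 1000 → 1331.
So the next line is 52 rolls, 1331 buns.

52 rolls, 1331 buns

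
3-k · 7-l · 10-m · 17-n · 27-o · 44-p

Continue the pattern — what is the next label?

71-q

First component: each term is the sum of the two before it, so 3, 7, 10, 17, 27, 44 → 71.
For the letter, letters move forward 1 place in the alphabet: k, l, m, n, o, p → q.
So the next label is 71-q.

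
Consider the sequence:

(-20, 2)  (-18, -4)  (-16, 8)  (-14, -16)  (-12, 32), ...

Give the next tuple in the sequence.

First component: -20, -18, -16, -14, -12 → -10 (+2 each step).
Second component — ×(-2) each step: 2, -4, 8, -16, 32 → -64.
Putting it together: (-10, -64).

(-10, -64)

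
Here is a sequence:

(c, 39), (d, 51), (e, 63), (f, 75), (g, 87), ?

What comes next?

(h, 99)

Letter: letters move forward 1 place in the alphabet, so c, d, e, f, g → h.
Second coordinate: 39, 51, 63, 75, 87 → 99 (+12 each step).
Putting it together: (h, 99).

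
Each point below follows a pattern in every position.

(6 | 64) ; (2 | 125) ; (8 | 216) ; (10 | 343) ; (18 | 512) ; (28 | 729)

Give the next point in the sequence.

(46 | 1000)

First part: 6, 2, 8, 10, 18, 28 → 46 (each term is the sum of the two before it).
Second part: perfect cubes: 4³, 5³, 6³, …, so 64, 125, 216, 343, 512, 729 → 1000.
Putting it together: (46 | 1000).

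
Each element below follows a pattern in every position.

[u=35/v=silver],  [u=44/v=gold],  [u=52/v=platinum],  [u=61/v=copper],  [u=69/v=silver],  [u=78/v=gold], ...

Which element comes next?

U: 35, 44, 52, 61, 69, 78 → 86 (alternating steps +9, +8, +9, +8, …).
V — repeats silver → gold → platinum → copper: silver, gold, platinum, copper, silver, gold → platinum.
Combining the parts gives [u=86/v=platinum].

[u=86/v=platinum]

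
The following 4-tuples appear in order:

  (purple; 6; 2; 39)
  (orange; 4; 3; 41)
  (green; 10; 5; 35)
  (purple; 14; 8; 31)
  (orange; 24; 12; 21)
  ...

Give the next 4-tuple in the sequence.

Colour: purple, orange, green, purple, orange → green (repeats purple → orange → green).
Second part: each term is the sum of the two before it; 6, 4, 10, 14, 24 → 38.
Third part: differences are 1, 2, 3, … (increasing by 1 each time); 2, 3, 5, 8, 12 → 17.
Fourth part: together with the second part always sums to 45, so 39, 41, 35, 31, 21 → 7.
So the next 4-tuple is (green; 38; 17; 7).

(green; 38; 17; 7)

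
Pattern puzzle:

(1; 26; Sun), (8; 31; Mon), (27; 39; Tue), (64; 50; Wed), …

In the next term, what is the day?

Thu

Day: runs through the weekdays Mon→Sun; Sun, Mon, Tue, Wed → Thu.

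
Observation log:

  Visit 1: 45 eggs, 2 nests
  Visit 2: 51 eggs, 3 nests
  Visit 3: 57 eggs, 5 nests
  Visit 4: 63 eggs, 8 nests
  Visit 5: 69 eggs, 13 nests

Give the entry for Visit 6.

Eggs: +6 each step; 45, 51, 57, 63, 69 → 75.
Nests — each term is the sum of the two before it: 2, 3, 5, 8, 13 → 21.
Putting it together: 75 eggs, 21 nests.

75 eggs, 21 nests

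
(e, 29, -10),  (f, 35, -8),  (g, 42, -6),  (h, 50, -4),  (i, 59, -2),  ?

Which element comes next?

Letter goes e, f, g, h, i → j (letters move forward 1 place in the alphabet).
Second entry: 29, 35, 42, 50, 59 → 69 (differences are 6, 7, 8, … (increasing by 1 each time)).
Third entry: +2 each step, so -10, -8, -6, -4, -2 → 0.
So the next element is (j, 69, 0).

(j, 69, 0)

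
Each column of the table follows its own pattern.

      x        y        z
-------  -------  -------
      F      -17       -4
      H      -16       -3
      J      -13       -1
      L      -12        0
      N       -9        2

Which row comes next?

Column x: letters move forward 2 places in the alphabet; F, H, J, L, N → P.
Column y: alternating steps +1, +3, +1, +3, …, so -17, -16, -13, -12, -9 → -8.
Column z: alternating steps +1, +2, +1, +2, …, so -4, -3, -1, 0, 2 → 3.
Combining the parts gives P  -8  3.

P  -8  3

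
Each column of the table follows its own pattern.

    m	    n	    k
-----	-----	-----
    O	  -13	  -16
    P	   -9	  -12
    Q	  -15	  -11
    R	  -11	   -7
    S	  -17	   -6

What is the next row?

T  -13  -2

For the column m, letters move forward 1 place in the alphabet: O, P, Q, R, S → T.
Column n: -13, -9, -15, -11, -17 → -13 (alternating steps +4, −6, +4, −6, …).
Column k: alternating steps +4, +1, +4, +1, …; -16, -12, -11, -7, -6 → -2.
Putting it together: T  -13  -2.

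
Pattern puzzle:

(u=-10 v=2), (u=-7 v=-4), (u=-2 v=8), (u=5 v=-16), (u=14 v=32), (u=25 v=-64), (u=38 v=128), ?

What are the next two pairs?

(u=53 v=-256), (u=70 v=512)

U: differences are 3, 5, 7, … (increasing by 2 each time), so -10, -7, -2, 5, 14, 25, 38 → 53 → 70.
V goes 2, -4, 8, -16, 32, -64, 128 → -256 → 512 (×(-2) each step).
Putting the parts together: (u=53 v=-256) and then (u=70 v=512).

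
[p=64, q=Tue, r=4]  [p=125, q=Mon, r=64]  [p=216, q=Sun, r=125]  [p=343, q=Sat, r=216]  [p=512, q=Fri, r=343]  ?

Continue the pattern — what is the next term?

P — perfect cubes: 4³, 5³, 6³, …: 64, 125, 216, 343, 512 → 729.
Q: runs backward through the weekdays Mon→Sun; Tue, Mon, Sun, Sat, Fri → Thu.
R: always the previous value of the p; 4, 64, 125, 216, 343 → 512.
Combining the parts gives [p=729, q=Thu, r=512].

[p=729, q=Thu, r=512]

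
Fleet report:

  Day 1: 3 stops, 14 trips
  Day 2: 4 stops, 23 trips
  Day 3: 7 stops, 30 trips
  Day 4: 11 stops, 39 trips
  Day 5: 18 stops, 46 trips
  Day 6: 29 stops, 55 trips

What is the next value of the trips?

62

Trips: alternating steps +9, +7, +9, +7, …, so 14, 23, 30, 39, 46, 55 → 62.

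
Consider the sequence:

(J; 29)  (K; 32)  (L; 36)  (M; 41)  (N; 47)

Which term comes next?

(O; 54)

Letter: letters move forward 1 place in the alphabet, so J, K, L, M, N → O.
Second entry: differences are 3, 4, 5, … (increasing by 1 each time), so 29, 32, 36, 41, 47 → 54.
So the next term is (O; 54).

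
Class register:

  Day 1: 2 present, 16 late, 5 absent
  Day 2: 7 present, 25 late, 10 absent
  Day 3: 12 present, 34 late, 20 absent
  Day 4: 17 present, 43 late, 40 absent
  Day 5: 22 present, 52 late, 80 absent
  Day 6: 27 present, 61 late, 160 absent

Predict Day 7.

Present goes 2, 7, 12, 17, 22, 27 → 32 (+5 each step).
Late — +9 each step: 16, 25, 34, 43, 52, 61 → 70.
Absent: ×2 each step, so 5, 10, 20, 40, 80, 160 → 320.
Putting it together: 32 present, 70 late, 320 absent.

32 present, 70 late, 320 absent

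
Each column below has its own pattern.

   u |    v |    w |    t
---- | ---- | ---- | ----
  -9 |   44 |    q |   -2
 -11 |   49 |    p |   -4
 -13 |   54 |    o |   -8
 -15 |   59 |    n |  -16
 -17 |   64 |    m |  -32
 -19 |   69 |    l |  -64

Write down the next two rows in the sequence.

-21  74  k  -128; -23  79  j  -256

Column u: −2 each step; -9, -11, -13, -15, -17, -19 → -21 → -23.
Column v: 44, 49, 54, 59, 64, 69 → 74 → 79 (+5 each step).
Column w: letters move back 1 place in the alphabet, so q, p, o, n, m, l → k → j.
Column t goes -2, -4, -8, -16, -32, -64 → -128 → -256 (×2 each step).
Putting the parts together: -21  74  k  -128 and then -23  79  j  -256.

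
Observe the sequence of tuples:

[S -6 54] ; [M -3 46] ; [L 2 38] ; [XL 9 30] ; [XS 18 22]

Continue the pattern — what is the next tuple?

[S 29 14]

Size: runs through clothing sizes XS→XL, so S, M, L, XL, XS → S.
Second part — differences are 3, 5, 7, … (increasing by 2 each time): -6, -3, 2, 9, 18 → 29.
Third part: 54, 46, 38, 30, 22 → 14 (−8 each step).
Combining the parts gives [S 29 14].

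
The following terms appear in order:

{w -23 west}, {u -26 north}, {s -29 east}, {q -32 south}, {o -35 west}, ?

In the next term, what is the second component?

For the second component, −3 each step: -23, -26, -29, -32, -35 → -38.

-38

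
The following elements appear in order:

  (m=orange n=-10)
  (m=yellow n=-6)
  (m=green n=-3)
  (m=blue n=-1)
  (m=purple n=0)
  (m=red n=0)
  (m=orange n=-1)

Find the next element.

(m=yellow n=-3)

For the m, repeats orange → yellow → green → blue → purple → red: orange, yellow, green, blue, purple, red, orange → yellow.
N: -10, -6, -3, -1, 0, 0, -1 → -3 (differences are 4, 3, 2, … (decreasing by 1 each time)).
Combining the parts gives (m=yellow n=-3).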